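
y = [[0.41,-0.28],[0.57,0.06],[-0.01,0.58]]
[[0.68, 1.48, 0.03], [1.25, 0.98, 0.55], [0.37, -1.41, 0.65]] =y @ [[2.12, 1.97, 0.85], [0.67, -2.39, 1.13]]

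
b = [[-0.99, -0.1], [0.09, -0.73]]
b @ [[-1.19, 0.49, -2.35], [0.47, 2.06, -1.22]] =[[1.13, -0.69, 2.45], [-0.45, -1.46, 0.68]]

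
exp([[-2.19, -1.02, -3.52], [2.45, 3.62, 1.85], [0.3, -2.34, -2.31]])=[[0.82, 1.88, -0.11], [9.73, 20.67, 0.85], [-4.12, -8.94, -0.42]]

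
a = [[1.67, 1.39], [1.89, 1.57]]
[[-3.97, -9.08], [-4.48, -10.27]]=a @ [[0.57, -3.65], [-3.54, -2.15]]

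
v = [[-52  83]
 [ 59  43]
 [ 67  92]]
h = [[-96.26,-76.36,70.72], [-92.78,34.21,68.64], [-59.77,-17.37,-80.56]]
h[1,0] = -92.78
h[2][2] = -80.56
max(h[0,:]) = 70.72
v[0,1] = 83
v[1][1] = 43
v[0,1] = 83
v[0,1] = 83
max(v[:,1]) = 92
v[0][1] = 83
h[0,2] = 70.72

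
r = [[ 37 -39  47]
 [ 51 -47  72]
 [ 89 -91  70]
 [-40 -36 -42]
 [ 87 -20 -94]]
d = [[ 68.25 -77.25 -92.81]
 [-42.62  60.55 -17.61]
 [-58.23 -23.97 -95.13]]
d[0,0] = 68.25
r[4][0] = 87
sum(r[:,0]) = 224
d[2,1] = -23.97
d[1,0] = -42.62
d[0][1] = -77.25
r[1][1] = -47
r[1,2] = 72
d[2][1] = -23.97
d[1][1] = 60.55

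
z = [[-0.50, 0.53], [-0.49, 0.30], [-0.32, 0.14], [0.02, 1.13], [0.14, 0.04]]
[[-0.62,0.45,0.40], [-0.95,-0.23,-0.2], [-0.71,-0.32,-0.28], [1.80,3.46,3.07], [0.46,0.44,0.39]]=z @ [[2.88, 2.31, 2.04], [1.54, 3.02, 2.68]]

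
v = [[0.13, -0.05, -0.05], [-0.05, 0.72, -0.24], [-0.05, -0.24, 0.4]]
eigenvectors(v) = [[-0.93,-0.37,0.03],[-0.2,0.43,-0.88],[-0.32,0.83,0.47]]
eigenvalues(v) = [0.1, 0.3, 0.85]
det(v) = 0.03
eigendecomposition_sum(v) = [[0.09, 0.02, 0.03], [0.02, 0.00, 0.01], [0.03, 0.01, 0.01]] + [[0.04,-0.05,-0.09], [-0.05,0.05,0.10], [-0.09,0.1,0.2]] + [[0.0, -0.02, 0.01], [-0.02, 0.66, -0.35], [0.01, -0.35, 0.19]]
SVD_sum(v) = [[0.00, -0.02, 0.01], [-0.02, 0.66, -0.35], [0.01, -0.35, 0.19]] + [[0.04, -0.05, -0.09], [-0.05, 0.05, 0.1], [-0.09, 0.10, 0.20]] + [[0.09, 0.02, 0.03], [0.02, 0.0, 0.01], [0.03, 0.01, 0.01]]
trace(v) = 1.25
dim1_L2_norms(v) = [0.15, 0.76, 0.47]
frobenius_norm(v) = 0.91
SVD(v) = [[0.03, -0.37, -0.93], [-0.88, 0.43, -0.20], [0.47, 0.83, -0.32]] @ diag([0.8490345566986036, 0.29859917840149885, 0.10236626489989786]) @ [[0.03, -0.88, 0.47], [-0.37, 0.43, 0.83], [-0.93, -0.2, -0.32]]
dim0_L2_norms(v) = [0.15, 0.76, 0.47]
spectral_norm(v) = 0.85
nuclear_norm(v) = 1.25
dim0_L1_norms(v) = [0.23, 1.01, 0.69]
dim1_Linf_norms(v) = [0.13, 0.72, 0.4]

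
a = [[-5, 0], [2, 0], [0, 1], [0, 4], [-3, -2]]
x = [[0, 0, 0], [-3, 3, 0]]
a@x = [[0, 0, 0], [0, 0, 0], [-3, 3, 0], [-12, 12, 0], [6, -6, 0]]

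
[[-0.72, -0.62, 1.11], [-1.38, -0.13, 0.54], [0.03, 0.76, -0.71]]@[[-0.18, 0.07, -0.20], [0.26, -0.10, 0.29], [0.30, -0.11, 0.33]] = [[0.30,-0.11,0.33], [0.38,-0.14,0.42], [-0.02,0.0,-0.02]]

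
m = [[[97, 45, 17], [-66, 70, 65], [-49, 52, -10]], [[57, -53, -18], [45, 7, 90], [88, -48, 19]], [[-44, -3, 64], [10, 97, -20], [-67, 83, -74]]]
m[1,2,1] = -48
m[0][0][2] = 17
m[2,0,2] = 64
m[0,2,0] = -49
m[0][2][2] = -10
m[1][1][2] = 90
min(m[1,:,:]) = -53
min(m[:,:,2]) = -74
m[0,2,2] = -10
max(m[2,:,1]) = 97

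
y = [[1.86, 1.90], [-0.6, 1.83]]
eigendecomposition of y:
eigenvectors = [[0.87+0.00j, (0.87-0j)], [-0.01+0.49j, (-0.01-0.49j)]]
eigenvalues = [(1.84+1.07j), (1.84-1.07j)]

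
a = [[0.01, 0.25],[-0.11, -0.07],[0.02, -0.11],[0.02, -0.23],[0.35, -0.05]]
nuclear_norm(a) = 0.73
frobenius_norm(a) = 0.52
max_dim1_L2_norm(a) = 0.35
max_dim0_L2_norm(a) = 0.37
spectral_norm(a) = 0.39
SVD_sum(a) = [[-0.12, 0.12], [-0.02, 0.02], [0.07, -0.06], [0.13, -0.12], [0.2, -0.2]] + [[0.13, 0.13], [-0.09, -0.09], [-0.05, -0.05], [-0.11, -0.11], [0.15, 0.15]]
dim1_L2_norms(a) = [0.25, 0.13, 0.11, 0.23, 0.35]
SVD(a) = [[0.43, 0.53], [0.08, -0.36], [-0.24, -0.19], [-0.45, -0.43], [-0.74, 0.60]] @ diag([0.38639771108050286, 0.3479896677657947]) @ [[-0.71, 0.7], [0.7, 0.71]]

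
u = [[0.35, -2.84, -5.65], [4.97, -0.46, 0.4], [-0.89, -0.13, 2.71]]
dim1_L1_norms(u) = [8.84, 5.83, 3.73]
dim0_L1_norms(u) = [6.21, 3.43, 8.76]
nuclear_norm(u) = 13.14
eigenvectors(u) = [[(-0+0.57j), (-0-0.57j), -0.53+0.00j],  [0.82+0.00j, (0.82-0j), -0.59+0.00j],  [(-0.06+0.09j), -0.06-0.09j, (0.61+0j)]]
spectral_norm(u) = 6.81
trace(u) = 2.60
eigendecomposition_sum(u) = [[(-0.06+1.54j),-1.31-0.08j,(-1.32+1.28j)],[2.23+0.07j,-0.10+1.89j,(1.86+1.9j)],[(-0.18+0.23j),-0.20-0.16j,(-0.35+0.05j)]] + [[(-0.06-1.54j), -1.31+0.08j, (-1.32-1.28j)], [2.23-0.07j, (-0.1-1.89j), (1.86-1.9j)], [-0.18-0.23j, (-0.2+0.16j), -0.35-0.05j]] + [[(0.47+0j), -0.23+0.00j, (-3+0j)], [(0.52+0j), (-0.25+0j), (-3.32+0j)], [-0.53-0.00j, 0.26-0.00j, 3.41-0.00j]]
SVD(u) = [[-0.92, 0.13, 0.36], [-0.09, -0.99, 0.12], [0.38, 0.07, 0.92]] @ diag([6.811910634227154, 5.021786786140455, 1.3098591473315453]) @ [[-0.16, 0.38, 0.91], [-0.98, 0.02, -0.18], [-0.08, -0.92, 0.37]]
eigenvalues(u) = [(-0.51+3.48j), (-0.51-3.48j), (3.62+0j)]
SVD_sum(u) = [[1.03, -2.41, -5.71], [0.10, -0.24, -0.57], [-0.42, 0.98, 2.33]] + [[-0.64, 0.01, -0.12], [4.88, -0.08, 0.91], [-0.37, 0.01, -0.07]] + [[-0.04, -0.44, 0.18], [-0.01, -0.14, 0.06], [-0.10, -1.12, 0.45]]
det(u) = 44.81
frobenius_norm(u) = 8.56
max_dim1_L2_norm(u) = 6.33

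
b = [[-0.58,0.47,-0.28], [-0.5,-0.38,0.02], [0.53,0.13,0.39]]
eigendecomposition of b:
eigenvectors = [[(0.68+0j), (0.68-0j), -0.21+0.00j], [0.05+0.63j, 0.05-0.63j, 0.18+0.00j], [(-0.26-0.27j), (-0.26+0.27j), (0.96+0j)]]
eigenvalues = [(-0.43+0.55j), (-0.43-0.55j), (0.3+0j)]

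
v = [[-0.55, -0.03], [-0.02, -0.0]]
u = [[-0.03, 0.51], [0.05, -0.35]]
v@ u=[[0.02, -0.27], [0.0, -0.01]]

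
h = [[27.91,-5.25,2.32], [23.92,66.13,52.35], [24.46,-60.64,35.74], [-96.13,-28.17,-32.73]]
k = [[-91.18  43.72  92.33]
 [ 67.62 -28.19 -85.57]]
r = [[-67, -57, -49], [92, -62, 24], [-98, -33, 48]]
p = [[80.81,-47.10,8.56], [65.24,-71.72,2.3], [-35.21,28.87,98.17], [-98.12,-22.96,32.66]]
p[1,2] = 2.3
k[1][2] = -85.57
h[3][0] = -96.13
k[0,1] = 43.72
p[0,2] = 8.56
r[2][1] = -33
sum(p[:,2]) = 141.69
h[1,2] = 52.35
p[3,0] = -98.12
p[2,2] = 98.17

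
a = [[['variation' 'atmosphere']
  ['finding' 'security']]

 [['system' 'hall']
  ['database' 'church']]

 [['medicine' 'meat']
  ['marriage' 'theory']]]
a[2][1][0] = 'marriage'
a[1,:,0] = ['system', 'database']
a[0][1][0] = 'finding'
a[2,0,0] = 'medicine'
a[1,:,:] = [['system', 'hall'], ['database', 'church']]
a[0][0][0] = 'variation'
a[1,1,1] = 'church'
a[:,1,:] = [['finding', 'security'], ['database', 'church'], ['marriage', 'theory']]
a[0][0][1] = 'atmosphere'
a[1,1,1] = 'church'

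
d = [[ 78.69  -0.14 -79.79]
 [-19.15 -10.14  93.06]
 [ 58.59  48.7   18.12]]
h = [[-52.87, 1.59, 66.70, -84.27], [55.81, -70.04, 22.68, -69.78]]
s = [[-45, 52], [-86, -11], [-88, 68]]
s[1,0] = -86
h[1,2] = 22.68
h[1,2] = 22.68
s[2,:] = [-88, 68]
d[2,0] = 58.59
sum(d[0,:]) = -1.240000000000009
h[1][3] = -69.78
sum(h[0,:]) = -68.85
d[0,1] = -0.14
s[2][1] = 68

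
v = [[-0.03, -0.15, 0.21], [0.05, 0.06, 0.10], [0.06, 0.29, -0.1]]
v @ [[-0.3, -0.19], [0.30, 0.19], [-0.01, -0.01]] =[[-0.04, -0.02],[0.00, 0.0],[0.07, 0.04]]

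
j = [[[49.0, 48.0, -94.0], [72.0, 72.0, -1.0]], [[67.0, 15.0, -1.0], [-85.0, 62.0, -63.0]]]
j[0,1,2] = -1.0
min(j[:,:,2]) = -94.0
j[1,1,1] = 62.0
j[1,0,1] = 15.0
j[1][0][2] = -1.0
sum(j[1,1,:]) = -86.0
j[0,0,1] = 48.0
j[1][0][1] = 15.0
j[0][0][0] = 49.0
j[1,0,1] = 15.0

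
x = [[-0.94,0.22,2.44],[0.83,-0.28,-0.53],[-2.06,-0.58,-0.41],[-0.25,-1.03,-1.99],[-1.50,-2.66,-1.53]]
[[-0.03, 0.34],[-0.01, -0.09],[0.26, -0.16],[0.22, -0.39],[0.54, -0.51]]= x @ [[-0.08, 0.02], [-0.14, 0.10], [-0.03, 0.14]]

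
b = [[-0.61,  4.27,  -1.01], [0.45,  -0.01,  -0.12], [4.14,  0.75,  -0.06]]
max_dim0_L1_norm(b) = 5.2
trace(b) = -0.68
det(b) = -2.44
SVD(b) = [[-0.94, 0.34, -0.01],[-0.02, -0.1, -0.99],[-0.34, -0.94, 0.11]] @ diag([4.459285793738567, 4.200660325934589, 0.13047235676758637]) @ [[-0.19, -0.96, 0.22], [-0.98, 0.18, -0.07], [-0.02, 0.23, 0.97]]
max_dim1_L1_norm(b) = 5.89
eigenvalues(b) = [(0.13+1.62j), (0.13-1.62j), (-0.93+0j)]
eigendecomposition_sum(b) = [[-0.19+0.63j, (1.58+0.85j), -0.45-0.06j], [(0.11+0.19j), 0.55-0.20j, (-0.11+0.1j)], [(1.64+0.63j), (2.55-4j), -0.23+1.19j]] + [[(-0.19-0.63j), (1.58-0.85j), -0.45+0.06j],[(0.11-0.19j), (0.55+0.2j), -0.11-0.10j],[(1.64-0.63j), (2.55+4j), -0.23-1.19j]] + [[(-0.22+0j), (1.12+0j), (-0.1-0j)], [(0.22-0j), (-1.11-0j), 0.10+0.00j], [0.87-0.00j, -4.36-0.00j, (0.41+0j)]]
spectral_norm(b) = 4.46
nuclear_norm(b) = 8.79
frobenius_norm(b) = 6.13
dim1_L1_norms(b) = [5.89, 0.58, 4.95]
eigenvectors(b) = [[-0.02-0.35j, -0.02+0.35j, (0.24+0j)], [-0.09-0.07j, (-0.09+0.07j), -0.24+0.00j], [-0.93+0.00j, (-0.93-0j), (-0.94+0j)]]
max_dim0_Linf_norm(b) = 4.27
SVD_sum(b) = [[0.79, 4.02, -0.92], [0.02, 0.1, -0.02], [0.28, 1.44, -0.33]] + [[-1.40, 0.25, -0.09], [0.43, -0.08, 0.03], [3.86, -0.70, 0.26]] + [[0.00, -0.00, -0.0], [0.0, -0.03, -0.13], [-0.00, 0.00, 0.01]]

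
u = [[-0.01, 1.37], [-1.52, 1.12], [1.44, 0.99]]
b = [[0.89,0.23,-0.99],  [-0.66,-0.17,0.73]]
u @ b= [[-0.91,-0.24,1.01], [-2.09,-0.54,2.32], [0.63,0.16,-0.7]]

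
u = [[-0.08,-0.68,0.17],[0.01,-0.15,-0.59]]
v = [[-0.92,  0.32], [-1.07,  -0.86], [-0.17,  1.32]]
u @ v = [[0.77, 0.78], [0.25, -0.65]]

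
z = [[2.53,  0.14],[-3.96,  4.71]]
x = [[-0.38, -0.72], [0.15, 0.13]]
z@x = [[-0.94, -1.80], [2.21, 3.46]]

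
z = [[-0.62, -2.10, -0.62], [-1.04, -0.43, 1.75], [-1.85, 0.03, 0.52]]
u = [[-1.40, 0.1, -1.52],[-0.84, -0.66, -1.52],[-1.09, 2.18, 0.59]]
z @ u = [[3.31,-0.03,3.77], [-0.09,3.99,3.27], [2.00,0.93,3.07]]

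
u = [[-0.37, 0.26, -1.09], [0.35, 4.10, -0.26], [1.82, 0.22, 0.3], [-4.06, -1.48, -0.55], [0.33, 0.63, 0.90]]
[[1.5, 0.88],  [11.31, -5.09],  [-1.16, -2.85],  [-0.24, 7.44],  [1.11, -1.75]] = u @ [[-0.91, -1.32], [2.81, -1.17], [-0.40, -0.64]]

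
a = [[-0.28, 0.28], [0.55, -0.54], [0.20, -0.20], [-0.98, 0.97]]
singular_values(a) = [1.65, 0.0]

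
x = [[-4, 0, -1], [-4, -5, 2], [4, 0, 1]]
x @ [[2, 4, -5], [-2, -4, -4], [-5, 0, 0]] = [[-3, -16, 20], [-8, 4, 40], [3, 16, -20]]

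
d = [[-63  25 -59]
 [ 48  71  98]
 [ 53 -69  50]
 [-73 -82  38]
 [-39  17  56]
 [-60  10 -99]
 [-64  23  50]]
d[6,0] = -64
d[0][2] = -59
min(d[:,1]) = -82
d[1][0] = 48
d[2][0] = 53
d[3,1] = -82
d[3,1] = -82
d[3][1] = -82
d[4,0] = -39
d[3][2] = 38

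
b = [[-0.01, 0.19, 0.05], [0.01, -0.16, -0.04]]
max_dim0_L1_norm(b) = 0.35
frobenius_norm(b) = 0.26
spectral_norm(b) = 0.26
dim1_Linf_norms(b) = [0.19, 0.16]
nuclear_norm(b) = 0.26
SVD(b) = [[-0.77, 0.64],[0.64, 0.77]] @ diag([0.2568969839661393, 0.001984849893864427]) @ [[0.05, -0.97, -0.25], [0.62, -0.16, 0.77]]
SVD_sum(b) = [[-0.01, 0.19, 0.05], [0.01, -0.16, -0.04]] + [[0.00, -0.00, 0.00], [0.00, -0.00, 0.0]]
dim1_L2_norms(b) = [0.2, 0.17]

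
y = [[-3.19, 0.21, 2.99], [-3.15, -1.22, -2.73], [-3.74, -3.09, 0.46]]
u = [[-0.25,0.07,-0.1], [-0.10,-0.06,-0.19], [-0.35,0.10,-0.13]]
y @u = [[-0.27, 0.06, -0.11], [1.86, -0.42, 0.90], [1.08, -0.03, 0.9]]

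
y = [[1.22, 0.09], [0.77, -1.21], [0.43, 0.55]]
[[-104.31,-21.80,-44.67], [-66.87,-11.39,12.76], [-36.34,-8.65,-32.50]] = y @ [[-85.56, -17.73, -34.23], [0.82, -1.87, -32.33]]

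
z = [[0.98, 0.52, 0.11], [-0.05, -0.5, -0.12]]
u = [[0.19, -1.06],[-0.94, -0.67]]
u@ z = [[0.24,0.63,0.15], [-0.89,-0.15,-0.02]]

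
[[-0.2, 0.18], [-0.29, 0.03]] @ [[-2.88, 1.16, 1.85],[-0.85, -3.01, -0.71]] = [[0.42,-0.77,-0.50], [0.81,-0.43,-0.56]]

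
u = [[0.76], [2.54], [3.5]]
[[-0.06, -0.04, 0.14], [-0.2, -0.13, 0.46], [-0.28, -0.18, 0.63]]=u @ [[-0.08, -0.05, 0.18]]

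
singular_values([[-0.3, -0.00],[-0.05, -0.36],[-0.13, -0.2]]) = [0.44, 0.29]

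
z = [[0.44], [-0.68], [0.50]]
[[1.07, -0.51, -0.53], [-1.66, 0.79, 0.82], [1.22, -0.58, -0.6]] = z@[[2.44, -1.16, -1.20]]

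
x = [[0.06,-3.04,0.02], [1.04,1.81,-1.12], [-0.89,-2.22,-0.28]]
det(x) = -4.109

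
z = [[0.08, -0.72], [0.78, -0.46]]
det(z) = 0.52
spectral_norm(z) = 1.05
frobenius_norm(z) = 1.16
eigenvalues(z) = [(-0.19+0.7j), (-0.19-0.7j)]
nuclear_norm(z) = 1.55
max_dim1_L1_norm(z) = 1.24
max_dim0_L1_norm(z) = 1.18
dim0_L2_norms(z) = [0.78, 0.85]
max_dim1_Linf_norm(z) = 0.78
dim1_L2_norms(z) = [0.72, 0.91]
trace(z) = -0.38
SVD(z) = [[-0.57, -0.82], [-0.82, 0.57]] @ diag([1.0453539994995107, 0.5020308912112657]) @ [[-0.66,0.75], [0.75,0.66]]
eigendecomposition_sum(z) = [[(0.04+0.39j), (-0.36-0.1j)], [0.39+0.11j, -0.23+0.31j]] + [[0.04-0.39j, (-0.36+0.1j)],  [(0.39-0.11j), -0.23-0.31j]]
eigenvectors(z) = [[0.25+0.65j, 0.25-0.65j], [(0.72+0j), 0.72-0.00j]]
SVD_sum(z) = [[0.39, -0.45], [0.56, -0.65]] + [[-0.31, -0.27], [0.22, 0.19]]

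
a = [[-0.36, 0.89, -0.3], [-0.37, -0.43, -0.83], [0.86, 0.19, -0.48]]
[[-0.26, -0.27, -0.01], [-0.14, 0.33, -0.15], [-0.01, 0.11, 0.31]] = a @ [[0.14, 0.07, 0.32], [-0.17, -0.36, 0.11], [0.20, -0.24, -0.02]]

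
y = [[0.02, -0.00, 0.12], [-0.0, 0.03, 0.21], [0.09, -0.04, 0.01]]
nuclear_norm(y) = 0.35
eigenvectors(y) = [[(-0.53+0j), (-0.41-0.08j), -0.41+0.08j], [(-0.8+0j), -0.90+0.00j, -0.90-0.00j], [(0.28+0j), -0.10-0.11j, (-0.1+0.11j)]]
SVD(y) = [[-0.49, 0.17, -0.85], [-0.87, -0.15, 0.47], [-0.05, 0.97, 0.22]] @ diag([0.24368230976836738, 0.10090449591260123, 0.006100377904462768]) @ [[-0.06, -0.1, -0.99], [0.90, -0.43, -0.01], [0.43, 0.90, -0.11]]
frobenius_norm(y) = 0.26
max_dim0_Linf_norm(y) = 0.21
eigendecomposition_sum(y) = [[(-0.06+0j), (0.02-0j), (0.04-0j)], [(-0.08+0j), 0.03-0.00j, (0.06-0j)], [0.03-0.00j, (-0.01+0j), (-0.02+0j)]] + [[0.04-0.10j, -0.01+0.05j, (0.04-0.02j)], [0.04-0.21j, (-0+0.12j), 0.07-0.07j], [0.03-0.02j, (-0.01+0.01j), (0.02+0j)]] + [[0.04+0.10j, (-0.01-0.05j), 0.04+0.02j], [(0.04+0.21j), -0.00-0.12j, 0.07+0.07j], [0.03+0.02j, (-0.01-0.01j), 0.02-0.00j]]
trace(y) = 0.06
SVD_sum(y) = [[0.01, 0.01, 0.12], [0.01, 0.02, 0.21], [0.0, 0.00, 0.01]] + [[0.02,  -0.01,  -0.0], [-0.01,  0.01,  0.0], [0.09,  -0.04,  -0.00]] + [[-0.00,  -0.0,  0.0],[0.0,  0.00,  -0.00],[0.0,  0.00,  -0.0]]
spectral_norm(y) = 0.24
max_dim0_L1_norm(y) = 0.34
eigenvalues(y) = [(-0.04+0j), (0.05+0.03j), (0.05-0.03j)]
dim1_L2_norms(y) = [0.12, 0.21, 0.1]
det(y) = -0.00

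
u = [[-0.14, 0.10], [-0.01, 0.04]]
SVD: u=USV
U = [[-0.98, -0.18], [-0.18, 0.98]]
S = [0.17, 0.03]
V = [[0.8, -0.60], [0.60, 0.80]]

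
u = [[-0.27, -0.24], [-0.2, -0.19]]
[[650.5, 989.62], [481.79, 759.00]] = u@[[-2413.41, -1777.78],[4.69, -2123.41]]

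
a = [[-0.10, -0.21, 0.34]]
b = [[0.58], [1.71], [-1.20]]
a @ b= [[-0.83]]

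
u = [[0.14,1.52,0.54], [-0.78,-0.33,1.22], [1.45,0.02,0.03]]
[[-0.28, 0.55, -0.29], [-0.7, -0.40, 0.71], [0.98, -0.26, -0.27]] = u@ [[0.68, -0.18, -0.19], [-0.18, 0.49, -0.31], [-0.19, -0.31, 0.38]]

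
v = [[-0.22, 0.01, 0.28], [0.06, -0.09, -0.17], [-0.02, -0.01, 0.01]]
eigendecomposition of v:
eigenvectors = [[0.92,0.64,0.45], [-0.38,-0.57,0.88], [0.07,0.51,0.17]]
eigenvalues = [-0.2, -0.0, -0.09]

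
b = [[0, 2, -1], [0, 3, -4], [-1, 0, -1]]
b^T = [[0, 0, -1], [2, 3, 0], [-1, -4, -1]]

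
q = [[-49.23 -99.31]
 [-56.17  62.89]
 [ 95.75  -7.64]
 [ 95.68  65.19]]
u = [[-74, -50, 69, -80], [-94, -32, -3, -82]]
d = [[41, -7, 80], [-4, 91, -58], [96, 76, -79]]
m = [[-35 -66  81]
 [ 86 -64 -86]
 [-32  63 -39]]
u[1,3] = -82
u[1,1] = -32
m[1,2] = -86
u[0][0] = -74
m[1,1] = -64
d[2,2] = -79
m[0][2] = 81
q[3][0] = 95.68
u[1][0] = -94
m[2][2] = -39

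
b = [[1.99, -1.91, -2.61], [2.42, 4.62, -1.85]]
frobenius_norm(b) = 6.71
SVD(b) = [[0.05, 1.00], [1.00, -0.05]] @ diag([5.537571924168169, 3.7919516326905356]) @ [[0.45,0.82,-0.36], [0.49,-0.56,-0.66]]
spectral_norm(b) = 5.54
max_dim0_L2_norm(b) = 5.0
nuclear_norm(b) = 9.33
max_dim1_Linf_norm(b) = 4.62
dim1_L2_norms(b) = [3.8, 5.53]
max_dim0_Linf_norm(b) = 4.62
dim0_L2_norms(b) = [3.13, 5.0, 3.2]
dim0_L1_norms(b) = [4.41, 6.53, 4.46]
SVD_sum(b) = [[0.13, 0.23, -0.1],  [2.51, 4.51, -1.98]] + [[1.86,-2.14,-2.51], [-0.09,0.11,0.13]]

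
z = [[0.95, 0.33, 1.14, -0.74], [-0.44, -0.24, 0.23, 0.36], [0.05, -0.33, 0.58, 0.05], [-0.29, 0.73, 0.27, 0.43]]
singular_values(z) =[1.75, 0.96, 0.8, 0.07]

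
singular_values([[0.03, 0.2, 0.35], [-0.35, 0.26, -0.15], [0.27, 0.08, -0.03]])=[0.5, 0.4, 0.22]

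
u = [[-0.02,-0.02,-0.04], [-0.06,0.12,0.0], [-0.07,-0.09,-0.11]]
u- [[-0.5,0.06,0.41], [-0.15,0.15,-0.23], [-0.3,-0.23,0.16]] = [[0.48,  -0.08,  -0.45], [0.09,  -0.03,  0.23], [0.23,  0.14,  -0.27]]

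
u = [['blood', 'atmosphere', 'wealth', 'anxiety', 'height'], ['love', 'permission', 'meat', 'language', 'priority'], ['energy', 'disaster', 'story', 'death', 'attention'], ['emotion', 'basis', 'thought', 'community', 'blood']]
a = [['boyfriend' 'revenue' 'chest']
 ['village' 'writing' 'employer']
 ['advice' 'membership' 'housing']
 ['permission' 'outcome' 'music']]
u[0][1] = 'atmosphere'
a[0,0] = 'boyfriend'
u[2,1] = 'disaster'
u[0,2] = 'wealth'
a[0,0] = 'boyfriend'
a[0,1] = 'revenue'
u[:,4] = ['height', 'priority', 'attention', 'blood']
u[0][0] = 'blood'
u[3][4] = 'blood'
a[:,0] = ['boyfriend', 'village', 'advice', 'permission']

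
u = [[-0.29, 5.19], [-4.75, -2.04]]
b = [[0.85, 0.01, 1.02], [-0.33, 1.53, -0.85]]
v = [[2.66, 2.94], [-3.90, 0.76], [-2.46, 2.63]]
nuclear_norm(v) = 9.33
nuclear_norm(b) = 3.01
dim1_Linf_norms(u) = [5.19, 4.75]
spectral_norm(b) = 1.95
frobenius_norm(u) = 7.33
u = b @ v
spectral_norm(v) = 5.34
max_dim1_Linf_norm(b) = 1.53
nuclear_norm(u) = 10.21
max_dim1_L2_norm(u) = 5.2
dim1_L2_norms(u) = [5.2, 5.17]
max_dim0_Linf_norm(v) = 3.9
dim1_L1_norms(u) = [5.48, 6.79]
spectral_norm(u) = 6.01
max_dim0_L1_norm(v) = 9.02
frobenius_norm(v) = 6.67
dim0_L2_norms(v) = [5.32, 4.02]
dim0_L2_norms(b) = [0.91, 1.53, 1.33]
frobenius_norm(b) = 2.22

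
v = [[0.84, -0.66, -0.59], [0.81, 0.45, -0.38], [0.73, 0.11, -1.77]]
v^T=[[0.84,0.81,0.73], [-0.66,0.45,0.11], [-0.59,-0.38,-1.77]]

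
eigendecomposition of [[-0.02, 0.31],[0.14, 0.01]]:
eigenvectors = [[-0.85, -0.81], [0.53, -0.59]]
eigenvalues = [-0.21, 0.2]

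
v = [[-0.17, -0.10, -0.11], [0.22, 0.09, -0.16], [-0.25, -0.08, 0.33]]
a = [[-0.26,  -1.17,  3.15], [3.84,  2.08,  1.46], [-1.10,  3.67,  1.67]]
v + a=[[-0.43,  -1.27,  3.04],[4.06,  2.17,  1.30],[-1.35,  3.59,  2.0]]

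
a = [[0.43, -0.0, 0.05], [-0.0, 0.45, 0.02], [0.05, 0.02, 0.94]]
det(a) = 0.18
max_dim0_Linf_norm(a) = 0.94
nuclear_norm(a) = 1.82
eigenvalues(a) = [0.95, 0.42, 0.45]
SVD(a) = [[-0.10, 0.08, -0.99], [-0.04, -1.00, -0.08], [-0.99, 0.03, 0.1]] @ diag([0.9456552133602966, 0.4493546443942197, 0.4249901422454839]) @ [[-0.1, -0.04, -0.99],[0.08, -1.00, 0.03],[-0.99, -0.08, 0.1]]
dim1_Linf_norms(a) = [0.43, 0.45, 0.94]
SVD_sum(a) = [[0.01, 0.0, 0.09], [0.00, 0.0, 0.04], [0.09, 0.04, 0.94]] + [[0.00, -0.04, 0.00], [-0.04, 0.45, -0.01], [0.00, -0.01, 0.00]] + [[0.42,0.03,-0.04], [0.03,0.00,-0.00], [-0.04,-0.0,0.0]]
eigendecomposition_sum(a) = [[0.01, 0.0, 0.09],  [0.00, 0.00, 0.04],  [0.09, 0.04, 0.94]] + [[0.42, 0.03, -0.04], [0.03, 0.00, -0.0], [-0.04, -0.00, 0.0]] + [[0.00,-0.04,0.00], [-0.04,0.45,-0.01], [0.0,-0.01,0.0]]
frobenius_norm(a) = 1.13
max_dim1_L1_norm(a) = 1.01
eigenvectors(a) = [[0.1, -0.99, -0.08], [0.04, -0.08, 1.00], [0.99, 0.10, -0.03]]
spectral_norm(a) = 0.95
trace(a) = 1.82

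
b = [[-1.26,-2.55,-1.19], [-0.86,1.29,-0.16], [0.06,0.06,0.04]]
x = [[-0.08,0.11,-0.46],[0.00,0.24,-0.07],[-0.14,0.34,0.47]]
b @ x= [[0.27, -1.16, 0.20], [0.09, 0.16, 0.23], [-0.01, 0.03, -0.01]]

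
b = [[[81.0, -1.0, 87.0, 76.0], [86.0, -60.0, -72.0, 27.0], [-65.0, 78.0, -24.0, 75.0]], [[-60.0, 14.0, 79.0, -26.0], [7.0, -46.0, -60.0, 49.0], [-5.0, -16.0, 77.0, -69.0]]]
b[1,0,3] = -26.0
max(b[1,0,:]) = 79.0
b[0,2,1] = 78.0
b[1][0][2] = 79.0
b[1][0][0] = -60.0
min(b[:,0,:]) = -60.0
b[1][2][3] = -69.0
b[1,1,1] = -46.0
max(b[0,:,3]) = 76.0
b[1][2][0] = -5.0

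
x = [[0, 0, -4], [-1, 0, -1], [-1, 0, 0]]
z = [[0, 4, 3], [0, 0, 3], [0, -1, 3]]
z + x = [[0, 4, -1], [-1, 0, 2], [-1, -1, 3]]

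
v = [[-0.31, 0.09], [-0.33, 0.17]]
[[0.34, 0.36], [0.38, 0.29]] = v @ [[-1.01,-1.52], [0.28,-1.23]]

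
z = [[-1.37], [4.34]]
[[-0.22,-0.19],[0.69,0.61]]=z@ [[0.16, 0.14]]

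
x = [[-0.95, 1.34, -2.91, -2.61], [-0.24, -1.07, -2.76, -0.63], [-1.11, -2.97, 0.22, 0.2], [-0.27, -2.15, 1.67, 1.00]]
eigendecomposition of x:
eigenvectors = [[-0.64, 0.41, -0.85, -0.82], [-0.29, 0.67, 0.33, 0.31], [0.46, 0.61, -0.08, -0.11], [0.54, 0.11, 0.40, 0.47]]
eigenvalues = [3.91, -3.8, -0.52, -0.38]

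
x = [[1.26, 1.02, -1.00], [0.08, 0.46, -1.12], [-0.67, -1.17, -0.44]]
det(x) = -1.32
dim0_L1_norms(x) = [2.01, 2.65, 2.56]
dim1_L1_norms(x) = [3.28, 1.66, 2.28]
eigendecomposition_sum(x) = [[-0.03, -0.07, -0.13], [-0.15, -0.31, -0.59], [-0.23, -0.49, -0.93]] + [[1.06, 1.47, -1.09], [0.38, 0.52, -0.39], [-0.46, -0.64, 0.47]] + [[0.23,-0.39,0.21], [-0.15,0.25,-0.14], [0.02,-0.04,0.02]]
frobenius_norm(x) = 2.67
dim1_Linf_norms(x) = [1.26, 1.12, 1.17]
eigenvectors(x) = [[-0.12, 0.87, -0.84],[-0.53, 0.31, 0.54],[-0.84, -0.38, -0.08]]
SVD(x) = [[-0.82, -0.12, 0.55], [-0.38, -0.60, -0.70], [0.42, -0.79, 0.45]] @ diag([2.286411992165183, 1.2987251784105767, 0.4443344607901309]) @ [[-0.59, -0.66, 0.47], [0.25, 0.4, 0.88], [0.77, -0.64, 0.07]]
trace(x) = 1.28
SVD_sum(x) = [[1.11, 1.24, -0.88], [0.51, 0.58, -0.41], [-0.57, -0.63, 0.45]] + [[-0.04, -0.06, -0.14], [-0.2, -0.31, -0.69], [-0.26, -0.41, -0.9]] + [[0.19,-0.16,0.02], [-0.24,0.2,-0.02], [0.15,-0.13,0.01]]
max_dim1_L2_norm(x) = 1.9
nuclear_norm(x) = 4.03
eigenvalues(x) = [-1.28, 2.06, 0.5]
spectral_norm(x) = 2.29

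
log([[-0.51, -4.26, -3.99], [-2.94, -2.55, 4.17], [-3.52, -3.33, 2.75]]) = [[2.11+1.39j, 2.26-0.28j, -1.93+2.86j], [-0.32+1.26j, (0.49+3.35j), (0.81-2.06j)], [0.30+0.97j, 1.27+0.16j, (0.46+1.55j)]]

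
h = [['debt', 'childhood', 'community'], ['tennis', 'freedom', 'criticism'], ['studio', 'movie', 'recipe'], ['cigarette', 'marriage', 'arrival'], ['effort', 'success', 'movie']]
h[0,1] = 'childhood'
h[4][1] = 'success'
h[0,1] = 'childhood'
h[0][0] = 'debt'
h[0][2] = 'community'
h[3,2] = 'arrival'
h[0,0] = 'debt'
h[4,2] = 'movie'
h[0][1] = 'childhood'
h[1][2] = 'criticism'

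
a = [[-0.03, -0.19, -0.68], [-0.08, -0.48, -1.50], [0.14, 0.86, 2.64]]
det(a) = 0.00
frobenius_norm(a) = 3.27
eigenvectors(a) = [[(-0.23+0j), (-0.99+0j), (-0.99-0j)], [(-0.48+0j), (-0.09-0.05j), -0.09+0.05j], [0.85+0.00j, (0.08+0.02j), 0.08-0.02j]]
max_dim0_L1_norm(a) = 4.82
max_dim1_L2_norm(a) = 2.78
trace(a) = 2.13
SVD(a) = [[-0.22, 0.95, -0.23], [-0.48, 0.1, 0.87], [0.85, 0.3, 0.44]] @ diag([3.2732419386825873, 0.029731130276256377, 0.0018085192714199269]) @ [[0.05,0.31,0.95],[0.18,0.93,-0.31],[-0.98,0.18,-0.01]]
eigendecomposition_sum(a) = [[(-0.04+0j), (-0.23+0j), -0.71+0.00j], [-0.08+0.00j, (-0.49+0j), -1.51+0.00j], [0.14+0.00j, 0.87+0.00j, (2.64+0j)]] + [[0.00+0.01j, (0.02-0.11j), 0.01-0.06j], [0j, (0.01-0.01j), 0.00-0.00j], [-0.00-0.00j, -0.00+0.01j, (-0+0j)]] + [[0.00-0.01j, (0.02+0.11j), 0.01+0.06j], [0.00-0.00j, (0.01+0.01j), 0.00+0.00j], [-0.00+0.00j, (-0-0.01j), -0.00-0.00j]]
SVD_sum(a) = [[-0.04, -0.22, -0.67], [-0.08, -0.48, -1.5], [0.14, 0.85, 2.64]] + [[0.0,0.03,-0.01], [0.0,0.00,-0.00], [0.00,0.01,-0.00]] + [[0.00, -0.00, 0.00], [-0.0, 0.00, -0.0], [-0.0, 0.0, -0.0]]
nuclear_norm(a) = 3.30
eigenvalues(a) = [(2.11+0j), (0.01+0j), (0.01-0j)]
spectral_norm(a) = 3.27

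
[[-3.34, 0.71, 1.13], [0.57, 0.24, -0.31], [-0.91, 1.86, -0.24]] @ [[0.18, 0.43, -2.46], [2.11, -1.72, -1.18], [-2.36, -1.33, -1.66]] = [[-1.77, -4.16, 5.5], [1.34, 0.24, -1.17], [4.33, -3.27, 0.44]]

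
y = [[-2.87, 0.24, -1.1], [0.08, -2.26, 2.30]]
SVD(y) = [[-0.66, 0.75], [0.75, 0.66]] @ diag([3.6450978613693787, 2.573278372240434]) @ [[0.53, -0.51, 0.67],[-0.82, -0.51, 0.27]]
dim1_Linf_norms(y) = [2.87, 2.3]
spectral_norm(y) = 3.65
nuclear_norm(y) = 6.22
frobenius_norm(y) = 4.46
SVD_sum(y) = [[-1.28,1.22,-1.62],[1.47,-1.40,1.85]] + [[-1.59, -0.98, 0.52], [-1.39, -0.86, 0.45]]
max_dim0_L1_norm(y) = 3.4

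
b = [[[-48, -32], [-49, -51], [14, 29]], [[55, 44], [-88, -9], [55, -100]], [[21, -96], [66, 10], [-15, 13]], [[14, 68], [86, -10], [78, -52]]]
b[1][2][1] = -100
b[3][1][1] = -10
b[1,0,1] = 44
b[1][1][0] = -88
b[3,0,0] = 14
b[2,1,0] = 66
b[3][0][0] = 14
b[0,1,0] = -49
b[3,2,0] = 78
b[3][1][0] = 86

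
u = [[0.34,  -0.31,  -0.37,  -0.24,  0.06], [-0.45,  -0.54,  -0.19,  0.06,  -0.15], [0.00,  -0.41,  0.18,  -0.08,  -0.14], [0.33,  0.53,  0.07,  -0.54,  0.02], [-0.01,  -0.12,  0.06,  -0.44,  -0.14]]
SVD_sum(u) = [[-0.01, -0.01, -0.0, 0.01, -0.0], [-0.33, -0.53, -0.09, 0.28, -0.09], [-0.13, -0.21, -0.03, 0.11, -0.03], [0.38, 0.6, 0.1, -0.31, 0.1], [0.03, 0.05, 0.01, -0.03, 0.01]] + [[0.16, -0.27, -0.14, -0.39, -0.07], [0.05, -0.09, -0.04, -0.13, -0.02], [0.07, -0.13, -0.06, -0.18, -0.03], [0.06, -0.11, -0.05, -0.16, -0.03], [0.12, -0.2, -0.1, -0.29, -0.05]] + [[0.18, -0.02, -0.24, 0.15, 0.14], [-0.05, 0.01, 0.07, -0.04, -0.04], [-0.09, 0.01, 0.12, -0.07, -0.07], [-0.06, 0.01, 0.08, -0.05, -0.05], [-0.14, 0.02, 0.18, -0.11, -0.10]] + [[0.01, -0.00, 0.01, 0.0, -0.00],[-0.12, 0.07, -0.13, -0.05, 0.00],[0.15, -0.09, 0.16, 0.06, -0.00],[-0.05, 0.03, -0.05, -0.02, 0.00],[-0.02, 0.01, -0.03, -0.01, 0.00]] + [[-0.0, -0.0, 0.00, -0.0, 0.00],[0.00, 0.00, -0.00, 0.0, -0.00],[0.00, 0.00, -0.0, 0.0, -0.00],[0.00, 0.00, -0.00, 0.00, -0.0],[-0.0, -0.00, 0.0, -0.00, 0.01]]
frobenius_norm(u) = 1.45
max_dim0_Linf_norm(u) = 0.54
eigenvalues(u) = [(-0.71+0.26j), (-0.71-0.26j), (0.36+0.18j), (0.36-0.18j), (0.01+0j)]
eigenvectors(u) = [[-0.02-0.12j, (-0.02+0.12j), (-0.68+0j), -0.68-0.00j, (-0.23+0j)], [(0.28-0.27j), (0.28+0.27j), (0.32-0.21j), 0.32+0.21j, (-0.17+0j)], [(0.04-0.15j), (0.04+0.15j), -0.17+0.57j, (-0.17-0.57j), (0.24+0j)], [(-0.76+0j), (-0.76-0j), (-0.08-0.06j), -0.08+0.06j, -0.23+0.00j], [-0.42-0.23j, -0.42+0.23j, 0.05+0.16j, 0.05-0.16j, 0.90+0.00j]]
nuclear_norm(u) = 2.68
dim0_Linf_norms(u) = [0.45, 0.54, 0.37, 0.54, 0.15]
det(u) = 0.00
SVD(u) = [[0.02, -0.70, -0.71, -0.03, 0.02], [0.64, -0.22, 0.20, 0.6, -0.38], [0.25, -0.32, 0.35, -0.75, -0.38], [-0.72, -0.28, 0.24, 0.25, -0.53], [-0.06, -0.52, 0.53, 0.12, 0.66]] @ diag([1.0877475525366493, 0.7509061864594876, 0.5089461714451814, 0.3231584634589263, 0.009357518557604043]) @ [[-0.48, -0.76, -0.12, 0.40, -0.12], [-0.3, 0.51, 0.26, 0.75, 0.14], [-0.51, 0.06, 0.66, -0.4, -0.37], [-0.61, 0.35, -0.66, -0.26, 0.01], [-0.22, -0.16, 0.22, -0.22, 0.91]]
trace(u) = -0.70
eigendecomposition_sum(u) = [[(-0.03+0.03j), (-0.09+0.06j), -0.03+0.02j, (-0.05-0.03j), -0.03+0.01j], [-0.13-0.03j, -0.32-0.14j, -0.10-0.05j, 0.00-0.19j, -0.06-0.07j], [-0.05+0.02j, -0.14+0.02j, (-0.05+0j), (-0.04-0.06j), (-0.04-0.01j)], [(0.14+0.22j), (0.27+0.63j), (0.07+0.21j), -0.26+0.26j, (-0+0.18j)], [(0.01+0.17j), (-0.05+0.43j), (-0.03+0.14j), (-0.23+0.06j), (-0.06+0.1j)]] + [[(-0.03-0.03j), -0.09-0.06j, -0.03-0.02j, (-0.05+0.03j), (-0.03-0.01j)], [(-0.13+0.03j), -0.32+0.14j, (-0.1+0.05j), 0.00+0.19j, -0.06+0.07j], [(-0.05-0.02j), -0.14-0.02j, -0.05-0.00j, -0.04+0.06j, -0.04+0.01j], [0.14-0.22j, (0.27-0.63j), (0.07-0.21j), -0.26-0.26j, -0.00-0.18j], [0.01-0.17j, (-0.05-0.43j), (-0.03-0.14j), (-0.23-0.06j), -0.06-0.10j]] + [[(0.2-0j), (-0.06-0.06j), -0.15+0.21j, -0.07+0.02j, 0.06-0.06j],  [-0.10+0.06j, 0.05+0.01j, (0.01-0.15j), 0.03-0.03j, (-0.01+0.05j)],  [(0.05-0.17j), (-0.07+0.04j), (0.14+0.18j), 0.00+0.06j, -0.04-0.07j],  [0.03+0.02j, (-0-0.01j), (-0.04+0.01j), -0.01-0.00j, 0.01-0.00j],  [(-0.01-0.05j), -0.01+0.02j, (0.06+0.02j), (0.01+0.01j), -0.02-0.01j]] + [[(0.2+0j), -0.06+0.06j, -0.15-0.21j, (-0.07-0.02j), 0.06+0.06j], [(-0.1-0.06j), 0.05-0.01j, 0.01+0.15j, 0.03+0.03j, -0.01-0.05j], [0.05+0.17j, (-0.07-0.04j), 0.14-0.18j, -0.06j, (-0.04+0.07j)], [0.03-0.02j, (-0+0.01j), (-0.04-0.01j), -0.01+0.00j, 0.01+0.00j], [-0.01+0.05j, (-0.01-0.02j), (0.06-0.02j), (0.01-0.01j), -0.02+0.01j]] + [[-0.00-0.00j, 0j, 0j, 0j, -0.00+0.00j], [(-0-0j), 0j, 0j, 0.00+0.00j, -0.00+0.00j], [0j, (-0-0j), (-0-0j), -0.00-0.00j, 0.00-0.00j], [(-0-0j), 0j, 0.00+0.00j, 0j, (-0+0j)], [0.00+0.00j, (-0.01-0j), -0.01-0.00j, (-0.01-0j), (0.01-0j)]]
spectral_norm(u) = 1.09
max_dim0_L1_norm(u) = 1.91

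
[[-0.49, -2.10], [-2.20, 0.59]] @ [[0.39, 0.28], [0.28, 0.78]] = [[-0.78, -1.78], [-0.69, -0.16]]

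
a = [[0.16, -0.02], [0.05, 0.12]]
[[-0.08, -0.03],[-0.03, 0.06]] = a @ [[-0.53, -0.10], [-0.04, 0.56]]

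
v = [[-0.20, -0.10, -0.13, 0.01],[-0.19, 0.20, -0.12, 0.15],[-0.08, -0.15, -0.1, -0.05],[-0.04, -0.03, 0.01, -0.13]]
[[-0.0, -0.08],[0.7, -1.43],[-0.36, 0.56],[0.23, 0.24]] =v @[[-2.97,3.23], [3.03,-3.53], [2.15,-1.83], [-1.41,-2.18]]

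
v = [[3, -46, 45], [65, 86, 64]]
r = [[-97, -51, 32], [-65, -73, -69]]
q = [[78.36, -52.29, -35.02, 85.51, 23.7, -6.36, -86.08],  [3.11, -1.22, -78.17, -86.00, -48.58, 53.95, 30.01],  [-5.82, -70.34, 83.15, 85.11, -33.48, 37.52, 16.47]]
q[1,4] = -48.58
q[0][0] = 78.36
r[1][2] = -69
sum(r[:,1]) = -124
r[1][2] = -69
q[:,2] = [-35.02, -78.17, 83.15]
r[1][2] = -69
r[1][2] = -69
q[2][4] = -33.48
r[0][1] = -51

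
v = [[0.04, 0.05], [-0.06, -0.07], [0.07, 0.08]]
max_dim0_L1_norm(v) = 0.2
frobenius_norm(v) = 0.15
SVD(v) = [[-0.41, -0.87], [0.60, -0.04], [-0.69, 0.49]] @ diag([0.15457729724320593, 0.0024205736893477695]) @ [[-0.65,-0.76], [0.76,-0.65]]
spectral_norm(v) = 0.15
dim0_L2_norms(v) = [0.1, 0.12]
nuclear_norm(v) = 0.16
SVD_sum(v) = [[0.04, 0.05], [-0.06, -0.07], [0.07, 0.08]] + [[-0.0, 0.0], [-0.0, 0.00], [0.0, -0.00]]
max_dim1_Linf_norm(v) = 0.08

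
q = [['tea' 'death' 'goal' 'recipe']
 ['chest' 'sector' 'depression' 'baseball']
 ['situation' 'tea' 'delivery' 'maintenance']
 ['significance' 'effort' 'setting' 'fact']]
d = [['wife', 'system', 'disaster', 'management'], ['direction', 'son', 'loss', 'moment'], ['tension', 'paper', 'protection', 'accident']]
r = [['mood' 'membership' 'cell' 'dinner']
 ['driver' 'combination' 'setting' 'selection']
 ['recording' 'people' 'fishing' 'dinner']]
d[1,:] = ['direction', 'son', 'loss', 'moment']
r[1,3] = 'selection'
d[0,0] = 'wife'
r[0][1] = 'membership'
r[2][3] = 'dinner'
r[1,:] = ['driver', 'combination', 'setting', 'selection']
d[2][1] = 'paper'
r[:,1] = ['membership', 'combination', 'people']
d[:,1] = ['system', 'son', 'paper']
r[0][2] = 'cell'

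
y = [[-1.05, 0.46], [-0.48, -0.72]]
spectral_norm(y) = 1.17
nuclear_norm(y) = 2.00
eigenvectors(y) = [[(-0.25+0.65j), (-0.25-0.65j)],[(-0.71+0j), (-0.71-0j)]]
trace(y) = -1.77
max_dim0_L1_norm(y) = 1.53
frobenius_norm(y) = 1.44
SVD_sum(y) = [[-1.10, 0.24], [-0.31, 0.07]] + [[0.05,0.22], [-0.17,-0.79]]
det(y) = 0.98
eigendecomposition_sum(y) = [[-0.52+0.05j, 0.23+0.46j], [-0.24-0.48j, -0.36+0.39j]] + [[(-0.53-0.05j),  (0.23-0.46j)],[-0.24+0.48j,  (-0.36-0.39j)]]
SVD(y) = [[-0.96, -0.27], [-0.27, 0.96]] @ diag([1.1673631299706042, 0.836757624874273]) @ [[0.98, -0.21],[-0.21, -0.98]]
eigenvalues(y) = [(-0.88+0.44j), (-0.88-0.44j)]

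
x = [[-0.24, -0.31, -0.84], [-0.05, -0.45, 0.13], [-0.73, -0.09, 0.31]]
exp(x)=[[1.10,-0.21,-0.99], [-0.08,0.64,0.16], [-0.84,0.01,1.73]]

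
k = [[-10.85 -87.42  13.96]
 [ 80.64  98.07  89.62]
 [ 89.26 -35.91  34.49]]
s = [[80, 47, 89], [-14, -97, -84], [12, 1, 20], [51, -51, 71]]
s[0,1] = 47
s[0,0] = 80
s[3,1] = -51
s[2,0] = 12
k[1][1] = 98.07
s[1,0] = -14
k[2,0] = 89.26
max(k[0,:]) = 13.96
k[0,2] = 13.96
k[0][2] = 13.96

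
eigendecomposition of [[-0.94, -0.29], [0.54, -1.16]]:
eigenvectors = [[(0.16+0.57j), 0.16-0.57j], [0.81+0.00j, 0.81-0.00j]]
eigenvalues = [(-1.05+0.38j), (-1.05-0.38j)]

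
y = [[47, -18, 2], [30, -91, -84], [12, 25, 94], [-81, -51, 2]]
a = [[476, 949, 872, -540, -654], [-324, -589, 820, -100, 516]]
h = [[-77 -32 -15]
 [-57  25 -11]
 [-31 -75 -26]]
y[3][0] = -81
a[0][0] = 476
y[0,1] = -18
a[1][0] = -324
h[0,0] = -77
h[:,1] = [-32, 25, -75]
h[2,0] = -31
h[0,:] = [-77, -32, -15]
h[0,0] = -77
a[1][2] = 820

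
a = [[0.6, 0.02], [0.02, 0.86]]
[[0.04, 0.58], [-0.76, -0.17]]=a @ [[0.09, 0.97], [-0.89, -0.22]]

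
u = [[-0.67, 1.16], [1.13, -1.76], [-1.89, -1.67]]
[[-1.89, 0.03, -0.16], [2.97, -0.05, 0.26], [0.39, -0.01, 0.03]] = u@[[0.82, -0.01, 0.07], [-1.16, 0.02, -0.1]]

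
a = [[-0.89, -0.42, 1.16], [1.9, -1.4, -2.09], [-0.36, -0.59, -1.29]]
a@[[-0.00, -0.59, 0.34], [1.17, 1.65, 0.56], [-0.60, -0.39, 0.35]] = [[-1.19, -0.62, -0.13],[-0.38, -2.62, -0.87],[0.08, -0.26, -0.9]]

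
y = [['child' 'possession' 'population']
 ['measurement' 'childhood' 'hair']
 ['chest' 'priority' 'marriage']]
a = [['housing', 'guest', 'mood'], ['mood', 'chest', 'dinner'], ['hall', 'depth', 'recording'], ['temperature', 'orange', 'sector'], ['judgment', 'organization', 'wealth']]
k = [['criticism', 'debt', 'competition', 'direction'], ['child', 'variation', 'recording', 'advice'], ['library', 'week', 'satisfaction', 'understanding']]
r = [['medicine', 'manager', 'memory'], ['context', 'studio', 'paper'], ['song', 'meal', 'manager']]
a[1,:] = ['mood', 'chest', 'dinner']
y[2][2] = 'marriage'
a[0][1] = 'guest'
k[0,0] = 'criticism'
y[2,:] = ['chest', 'priority', 'marriage']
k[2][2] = 'satisfaction'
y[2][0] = 'chest'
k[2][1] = 'week'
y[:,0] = ['child', 'measurement', 'chest']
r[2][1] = 'meal'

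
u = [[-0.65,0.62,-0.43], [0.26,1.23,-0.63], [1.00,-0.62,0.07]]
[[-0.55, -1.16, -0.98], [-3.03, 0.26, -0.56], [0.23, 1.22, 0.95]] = u @ [[-1.21, 1.47, 0.77], [-2.36, 0.54, -0.19], [-0.3, 1.25, 0.84]]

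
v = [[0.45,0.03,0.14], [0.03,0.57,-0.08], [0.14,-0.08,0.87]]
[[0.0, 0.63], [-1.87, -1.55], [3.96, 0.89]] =v@[[-1.22, 1.42],  [-2.59, -2.71],  [4.51, 0.54]]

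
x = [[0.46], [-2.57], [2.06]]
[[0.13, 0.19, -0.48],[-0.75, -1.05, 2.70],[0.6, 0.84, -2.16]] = x @[[0.29, 0.41, -1.05]]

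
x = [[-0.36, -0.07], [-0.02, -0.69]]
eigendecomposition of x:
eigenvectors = [[1.0,0.21], [-0.06,0.98]]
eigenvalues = [-0.36, -0.69]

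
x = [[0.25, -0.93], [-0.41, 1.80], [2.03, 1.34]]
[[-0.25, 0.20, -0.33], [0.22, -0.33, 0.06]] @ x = [[-0.81, 0.15], [0.31, -0.72]]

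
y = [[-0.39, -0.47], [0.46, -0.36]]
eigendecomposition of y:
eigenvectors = [[(0.71+0j), (0.71-0j)], [(-0.02-0.7j), (-0.02+0.7j)]]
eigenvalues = [(-0.38+0.46j), (-0.38-0.46j)]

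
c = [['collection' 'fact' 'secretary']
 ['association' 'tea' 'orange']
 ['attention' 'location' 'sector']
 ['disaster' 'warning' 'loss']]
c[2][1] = 'location'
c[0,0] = 'collection'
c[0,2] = 'secretary'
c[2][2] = 'sector'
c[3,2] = 'loss'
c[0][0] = 'collection'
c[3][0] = 'disaster'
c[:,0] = ['collection', 'association', 'attention', 'disaster']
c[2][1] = 'location'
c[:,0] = ['collection', 'association', 'attention', 'disaster']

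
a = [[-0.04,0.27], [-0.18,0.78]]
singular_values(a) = [0.85, 0.02]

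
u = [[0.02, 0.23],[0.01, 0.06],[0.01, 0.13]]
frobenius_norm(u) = 0.27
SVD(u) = [[0.85, -0.08], [0.22, 0.95], [0.48, -0.31]] @ diag([0.27198493138159785, 0.004919054924218814]) @ [[0.09, 1.00], [1.00, -0.09]]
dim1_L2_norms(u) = [0.23, 0.06, 0.13]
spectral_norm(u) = 0.27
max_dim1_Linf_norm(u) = 0.23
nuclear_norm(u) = 0.28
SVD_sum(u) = [[0.02, 0.23], [0.01, 0.06], [0.01, 0.13]] + [[-0.0, 0.0], [0.0, -0.00], [-0.00, 0.00]]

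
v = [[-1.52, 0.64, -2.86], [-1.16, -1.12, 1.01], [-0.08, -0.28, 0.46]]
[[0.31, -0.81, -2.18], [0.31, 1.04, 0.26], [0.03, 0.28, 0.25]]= v@[[0.04, -0.35, 0.44], [-0.54, -0.18, -0.26], [-0.25, 0.43, 0.47]]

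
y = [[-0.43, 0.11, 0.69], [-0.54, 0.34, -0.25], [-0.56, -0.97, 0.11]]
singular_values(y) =[1.15, 0.82, 0.64]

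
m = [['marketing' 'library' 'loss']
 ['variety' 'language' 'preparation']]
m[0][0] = 'marketing'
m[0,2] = 'loss'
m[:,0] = ['marketing', 'variety']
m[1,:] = ['variety', 'language', 'preparation']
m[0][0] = 'marketing'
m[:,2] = ['loss', 'preparation']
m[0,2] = 'loss'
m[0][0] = 'marketing'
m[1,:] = ['variety', 'language', 'preparation']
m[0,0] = 'marketing'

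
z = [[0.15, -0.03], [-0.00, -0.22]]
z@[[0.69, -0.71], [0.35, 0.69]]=[[0.09, -0.13], [-0.08, -0.15]]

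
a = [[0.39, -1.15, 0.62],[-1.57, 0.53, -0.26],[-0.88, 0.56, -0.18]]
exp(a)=[[2.44, -1.91, 1.06],[-2.78, 2.99, -1.07],[-1.83, 1.54, 0.27]]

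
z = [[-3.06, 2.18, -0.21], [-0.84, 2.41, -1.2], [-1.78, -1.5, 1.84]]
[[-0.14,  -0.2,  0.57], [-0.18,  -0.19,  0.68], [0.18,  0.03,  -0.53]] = z @ [[0.06, -0.08, -0.07], [0.04, -0.23, 0.14], [0.19, -0.25, -0.24]]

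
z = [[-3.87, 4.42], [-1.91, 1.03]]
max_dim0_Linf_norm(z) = 4.42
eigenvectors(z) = [[0.84+0.00j, 0.84-0.00j], [(0.46+0.3j), (0.46-0.3j)]]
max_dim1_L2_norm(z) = 5.87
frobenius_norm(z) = 6.26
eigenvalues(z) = [(-1.42+1.56j), (-1.42-1.56j)]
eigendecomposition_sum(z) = [[-1.94-0.33j, 2.21+2.01j], [(-0.96-0.87j), (0.52+1.89j)]] + [[-1.94+0.33j, 2.21-2.01j], [-0.96+0.87j, 0.52-1.89j]]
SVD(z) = [[-0.94, -0.33],[-0.33, 0.94]] @ diag([6.2216820333696585, 0.7162211080701241]) @ [[0.69, -0.73], [-0.73, -0.69]]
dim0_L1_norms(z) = [5.78, 5.45]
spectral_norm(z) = 6.22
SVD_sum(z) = [[-4.04,4.26], [-1.42,1.50]] + [[0.17,0.16], [-0.49,-0.47]]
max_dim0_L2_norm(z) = 4.54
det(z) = 4.46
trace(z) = -2.84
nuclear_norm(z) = 6.94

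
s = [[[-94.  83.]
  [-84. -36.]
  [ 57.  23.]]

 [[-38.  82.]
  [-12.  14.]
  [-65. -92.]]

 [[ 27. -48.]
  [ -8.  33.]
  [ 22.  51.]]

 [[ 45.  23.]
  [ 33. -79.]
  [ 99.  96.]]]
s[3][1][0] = 33.0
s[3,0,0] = 45.0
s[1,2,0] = -65.0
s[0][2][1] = 23.0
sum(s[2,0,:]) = -21.0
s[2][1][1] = 33.0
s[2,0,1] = -48.0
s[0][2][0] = 57.0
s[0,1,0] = -84.0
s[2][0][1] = -48.0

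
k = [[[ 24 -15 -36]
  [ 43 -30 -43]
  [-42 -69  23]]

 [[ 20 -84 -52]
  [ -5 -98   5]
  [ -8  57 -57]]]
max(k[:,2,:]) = 57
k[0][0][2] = -36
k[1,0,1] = -84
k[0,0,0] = 24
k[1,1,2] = 5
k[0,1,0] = 43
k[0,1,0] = 43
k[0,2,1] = -69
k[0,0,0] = 24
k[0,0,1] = -15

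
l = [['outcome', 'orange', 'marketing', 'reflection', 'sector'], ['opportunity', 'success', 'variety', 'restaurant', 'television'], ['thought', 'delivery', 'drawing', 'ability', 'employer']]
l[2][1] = 'delivery'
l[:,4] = ['sector', 'television', 'employer']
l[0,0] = 'outcome'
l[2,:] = ['thought', 'delivery', 'drawing', 'ability', 'employer']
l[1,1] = 'success'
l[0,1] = 'orange'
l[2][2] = 'drawing'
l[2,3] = 'ability'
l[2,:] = ['thought', 'delivery', 'drawing', 'ability', 'employer']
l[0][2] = 'marketing'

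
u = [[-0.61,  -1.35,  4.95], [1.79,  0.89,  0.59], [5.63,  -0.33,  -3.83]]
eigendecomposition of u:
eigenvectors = [[(0.56+0j), (-0.38-0.3j), (-0.38+0.3j)], [(-0.06+0j), (-0.76+0j), -0.76-0.00j], [-0.82+0.00j, (-0.36-0.24j), -0.36+0.24j]]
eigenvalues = [(-7.7+0j), (2.08+0.9j), (2.08-0.9j)]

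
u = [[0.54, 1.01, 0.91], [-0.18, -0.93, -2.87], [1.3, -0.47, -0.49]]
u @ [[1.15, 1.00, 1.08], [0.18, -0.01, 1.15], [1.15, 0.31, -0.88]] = [[1.85, 0.81, 0.94],[-3.67, -1.06, 1.26],[0.85, 1.15, 1.29]]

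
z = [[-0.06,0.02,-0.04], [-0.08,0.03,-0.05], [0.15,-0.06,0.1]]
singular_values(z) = [0.23, 0.0, 0.0]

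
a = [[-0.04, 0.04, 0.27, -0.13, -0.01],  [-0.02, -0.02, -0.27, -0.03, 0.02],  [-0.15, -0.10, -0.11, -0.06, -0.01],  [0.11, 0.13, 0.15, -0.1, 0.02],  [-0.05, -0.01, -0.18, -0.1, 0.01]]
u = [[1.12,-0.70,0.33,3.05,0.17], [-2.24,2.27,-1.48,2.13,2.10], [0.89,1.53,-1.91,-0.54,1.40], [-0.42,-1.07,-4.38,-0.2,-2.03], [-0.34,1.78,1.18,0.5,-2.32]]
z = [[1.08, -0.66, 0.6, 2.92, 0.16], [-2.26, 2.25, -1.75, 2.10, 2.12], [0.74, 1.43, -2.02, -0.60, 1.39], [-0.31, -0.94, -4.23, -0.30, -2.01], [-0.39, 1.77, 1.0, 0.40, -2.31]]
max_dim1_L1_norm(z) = 10.48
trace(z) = -1.30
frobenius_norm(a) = 0.57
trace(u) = -1.04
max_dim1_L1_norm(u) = 10.22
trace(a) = -0.26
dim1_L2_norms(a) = [0.31, 0.27, 0.22, 0.25, 0.21]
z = u + a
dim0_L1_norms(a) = [0.37, 0.3, 0.98, 0.42, 0.07]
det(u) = 554.71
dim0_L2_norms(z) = [2.66, 3.4, 5.14, 3.68, 3.98]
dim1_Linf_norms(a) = [0.27, 0.27, 0.15, 0.15, 0.18]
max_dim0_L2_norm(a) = 0.46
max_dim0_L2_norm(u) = 5.15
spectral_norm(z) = 5.28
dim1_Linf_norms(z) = [2.92, 2.26, 2.02, 4.23, 2.31]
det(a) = 0.00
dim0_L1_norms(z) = [4.78, 7.05, 9.6, 6.32, 7.99]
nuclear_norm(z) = 18.28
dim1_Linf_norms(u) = [3.05, 2.27, 1.91, 4.38, 2.32]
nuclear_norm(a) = 0.91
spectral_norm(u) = 5.21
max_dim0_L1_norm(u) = 9.28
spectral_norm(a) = 0.49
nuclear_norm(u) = 18.68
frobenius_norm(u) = 8.75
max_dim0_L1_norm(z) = 9.6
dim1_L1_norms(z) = [5.42, 10.48, 6.18, 7.79, 5.87]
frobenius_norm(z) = 8.63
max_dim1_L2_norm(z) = 4.8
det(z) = 473.24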